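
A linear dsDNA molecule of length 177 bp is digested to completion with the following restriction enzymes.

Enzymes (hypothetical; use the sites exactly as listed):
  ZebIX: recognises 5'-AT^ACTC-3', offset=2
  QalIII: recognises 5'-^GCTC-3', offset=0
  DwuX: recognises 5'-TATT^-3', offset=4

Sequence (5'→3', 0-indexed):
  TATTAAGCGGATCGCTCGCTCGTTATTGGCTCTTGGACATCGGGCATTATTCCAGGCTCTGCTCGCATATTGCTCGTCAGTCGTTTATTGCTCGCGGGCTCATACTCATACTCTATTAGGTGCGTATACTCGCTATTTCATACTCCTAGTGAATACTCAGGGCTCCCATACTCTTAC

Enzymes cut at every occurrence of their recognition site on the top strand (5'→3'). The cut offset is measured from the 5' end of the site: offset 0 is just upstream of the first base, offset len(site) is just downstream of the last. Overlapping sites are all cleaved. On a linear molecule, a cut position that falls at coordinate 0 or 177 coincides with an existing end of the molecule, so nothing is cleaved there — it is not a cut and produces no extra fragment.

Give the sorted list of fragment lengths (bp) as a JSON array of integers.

Scan for sites:
  ZebIX ATACTC/2: at [101, 107, 125, 139, 152, 167] ⇒ [103, 109, 127, 141, 154, 169]
  QalIII GCTC/0: at [13, 17, 28, 55, 60, 71, 89, 97, 161] ⇒ [13, 17, 28, 55, 60, 71, 89, 97, 161]
  DwuX TATT/4: at [0, 23, 47, 67, 85, 113, 133] ⇒ [4, 27, 51, 71, 89, 117, 137]

Pooled cuts: [4, 13, 17, 27, 28, 51, 55, 60, 71, 89, 97, 103, 109, 117, 127, 137, 141, 154, 161, 169]

Fragment lengths:
  [0,4): 4 bp
  [4,13): 9 bp
  [13,17): 4 bp
  [17,27): 10 bp
  [27,28): 1 bp
  [28,51): 23 bp
  [51,55): 4 bp
  [55,60): 5 bp
  [60,71): 11 bp
  [71,89): 18 bp
  [89,97): 8 bp
  [97,103): 6 bp
  [103,109): 6 bp
  [109,117): 8 bp
  [117,127): 10 bp
  [127,137): 10 bp
  [137,141): 4 bp
  [141,154): 13 bp
  [154,161): 7 bp
  [161,169): 8 bp
  [169,177): 8 bp

[1,4,4,4,4,5,6,6,7,8,8,8,8,9,10,10,10,11,13,18,23]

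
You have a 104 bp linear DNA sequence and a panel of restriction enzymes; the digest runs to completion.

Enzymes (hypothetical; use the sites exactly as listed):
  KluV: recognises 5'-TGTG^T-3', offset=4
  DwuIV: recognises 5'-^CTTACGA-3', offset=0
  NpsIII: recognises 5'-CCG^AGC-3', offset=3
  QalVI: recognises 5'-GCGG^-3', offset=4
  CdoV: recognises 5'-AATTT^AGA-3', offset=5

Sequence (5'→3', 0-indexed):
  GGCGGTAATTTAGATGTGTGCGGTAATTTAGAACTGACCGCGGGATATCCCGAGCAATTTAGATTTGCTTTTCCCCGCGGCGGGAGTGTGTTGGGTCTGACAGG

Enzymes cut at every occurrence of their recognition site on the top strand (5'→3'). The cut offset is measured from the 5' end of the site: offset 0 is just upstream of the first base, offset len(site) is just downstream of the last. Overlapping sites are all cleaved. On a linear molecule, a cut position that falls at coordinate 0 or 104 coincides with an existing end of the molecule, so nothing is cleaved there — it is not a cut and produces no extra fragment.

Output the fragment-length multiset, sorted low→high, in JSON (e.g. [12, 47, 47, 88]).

[3,5,5,6,6,7,7,8,9,14,14,20]

Scan for sites:
  KluV (TGTGT, off=4): starts [14, 86] → cuts [18, 90]
  DwuIV (CTTACGA, off=0): no sites
  NpsIII (CCGAGC, off=3): starts [49] → cuts [52]
  QalVI (GCGG, off=4): starts [1, 19, 39, 76, 79] → cuts [5, 23, 43, 80, 83]
  CdoV (AATTTAGA, off=5): starts [6, 24, 55] → cuts [11, 29, 60]

Pooled cuts: [5, 11, 18, 23, 29, 43, 52, 60, 80, 83, 90]

Fragment lengths:
  [0,5): 5 bp
  [5,11): 6 bp
  [11,18): 7 bp
  [18,23): 5 bp
  [23,29): 6 bp
  [29,43): 14 bp
  [43,52): 9 bp
  [52,60): 8 bp
  [60,80): 20 bp
  [80,83): 3 bp
  [83,90): 7 bp
  [90,104): 14 bp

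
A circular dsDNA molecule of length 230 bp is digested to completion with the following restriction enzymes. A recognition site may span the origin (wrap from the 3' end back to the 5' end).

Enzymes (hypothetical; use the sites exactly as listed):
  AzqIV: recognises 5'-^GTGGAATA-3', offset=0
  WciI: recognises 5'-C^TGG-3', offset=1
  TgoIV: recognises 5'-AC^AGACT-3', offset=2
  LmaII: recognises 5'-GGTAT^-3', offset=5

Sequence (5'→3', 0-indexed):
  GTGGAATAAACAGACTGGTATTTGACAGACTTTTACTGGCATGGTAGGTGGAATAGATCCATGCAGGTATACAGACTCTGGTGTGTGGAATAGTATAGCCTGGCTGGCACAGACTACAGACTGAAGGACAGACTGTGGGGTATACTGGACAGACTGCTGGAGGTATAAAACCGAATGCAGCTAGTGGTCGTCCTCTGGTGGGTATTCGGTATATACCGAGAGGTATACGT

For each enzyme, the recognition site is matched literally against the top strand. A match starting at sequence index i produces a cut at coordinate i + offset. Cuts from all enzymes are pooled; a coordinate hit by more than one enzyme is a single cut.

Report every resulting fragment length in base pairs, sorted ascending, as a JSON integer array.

Site scan:
  AzqIV (GTGGAATA, off=0): starts [0, 47, 84] → cuts [0, 47, 84]
  WciI (CTGG, off=1): starts [14, 35, 77, 99, 103, 144, 156, 194] → cuts [15, 36, 78, 100, 104, 145, 157, 195]
  TgoIV (ACAGACT, off=2): starts [9, 24, 70, 108, 115, 127, 148] → cuts [11, 26, 72, 110, 117, 129, 150]
  LmaII (GGTAT, off=5): starts [16, 65, 138, 161, 200, 207, 221] → cuts [21, 70, 143, 166, 205, 212, 226]

Pooled cuts: [0, 11, 15, 21, 26, 36, 47, 70, 72, 78, 84, 100, 104, 110, 117, 129, 143, 145, 150, 157, 166, 195, 205, 212, 226]

Fragment lengths:
  0→11: 11 bp
  11→15: 4 bp
  15→21: 6 bp
  21→26: 5 bp
  26→36: 10 bp
  36→47: 11 bp
  47→70: 23 bp
  70→72: 2 bp
  72→78: 6 bp
  78→84: 6 bp
  84→100: 16 bp
  100→104: 4 bp
  104→110: 6 bp
  110→117: 7 bp
  117→129: 12 bp
  129→143: 14 bp
  143→145: 2 bp
  145→150: 5 bp
  150→157: 7 bp
  157→166: 9 bp
  166→195: 29 bp
  195→205: 10 bp
  205→212: 7 bp
  212→226: 14 bp
  226→0 (wrap): 230-226+0 = 4 bp

[2,2,4,4,4,5,5,6,6,6,6,7,7,7,9,10,10,11,11,12,14,14,16,23,29]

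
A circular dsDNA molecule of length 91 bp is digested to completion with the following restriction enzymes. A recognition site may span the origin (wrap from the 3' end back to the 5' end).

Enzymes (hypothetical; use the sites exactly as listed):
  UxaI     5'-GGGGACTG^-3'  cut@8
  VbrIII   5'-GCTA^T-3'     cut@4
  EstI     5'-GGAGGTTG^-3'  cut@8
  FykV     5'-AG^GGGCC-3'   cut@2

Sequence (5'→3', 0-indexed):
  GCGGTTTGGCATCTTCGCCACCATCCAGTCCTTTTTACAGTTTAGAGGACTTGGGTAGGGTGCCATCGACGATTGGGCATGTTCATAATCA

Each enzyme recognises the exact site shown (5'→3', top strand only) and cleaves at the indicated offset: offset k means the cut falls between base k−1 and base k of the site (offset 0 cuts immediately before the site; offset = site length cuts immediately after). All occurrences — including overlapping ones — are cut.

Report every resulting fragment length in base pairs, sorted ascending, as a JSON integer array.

Scan for sites:
  UxaI (GGGGACTG, off=8): no sites
  VbrIII (GCTAT, off=4): no sites
  EstI (GGAGGTTG, off=8): no sites
  FykV (AGGGGCC, off=2): no sites

Pooled cuts: ∅

Fragments:
  no cuts → one circular fragment of 91 bp

[91]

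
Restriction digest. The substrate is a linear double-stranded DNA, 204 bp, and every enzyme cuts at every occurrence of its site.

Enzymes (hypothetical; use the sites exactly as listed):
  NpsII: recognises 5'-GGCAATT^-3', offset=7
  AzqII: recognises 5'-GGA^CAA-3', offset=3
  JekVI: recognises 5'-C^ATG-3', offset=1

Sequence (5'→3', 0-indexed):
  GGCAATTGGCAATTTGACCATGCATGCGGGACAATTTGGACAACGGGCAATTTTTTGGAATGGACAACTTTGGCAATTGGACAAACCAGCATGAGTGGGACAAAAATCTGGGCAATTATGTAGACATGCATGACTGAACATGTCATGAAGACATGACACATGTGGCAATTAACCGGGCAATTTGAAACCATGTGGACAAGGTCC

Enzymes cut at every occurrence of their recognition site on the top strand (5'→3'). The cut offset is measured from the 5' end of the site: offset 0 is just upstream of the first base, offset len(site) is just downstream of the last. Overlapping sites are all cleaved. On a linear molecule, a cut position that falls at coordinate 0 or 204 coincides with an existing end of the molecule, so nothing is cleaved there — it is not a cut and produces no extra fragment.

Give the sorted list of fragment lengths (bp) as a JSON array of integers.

[3,4,4,5,5,7,7,7,7,7,8,8,8,8,9,9,10,10,11,12,12,12,14,17]

Site scan:
  NpsII (GGCAATT, off=7): starts [0, 7, 45, 71, 110, 163, 175] → cuts [7, 14, 52, 78, 117, 170, 182]
  AzqII (GGACAA, off=3): starts [28, 37, 61, 78, 97, 193] → cuts [31, 40, 64, 81, 100, 196]
  JekVI (CATG, off=1): starts [18, 22, 89, 124, 128, 138, 143, 151, 158, 188] → cuts [19, 23, 90, 125, 129, 139, 144, 152, 159, 189]

Pooled cuts: [7, 14, 19, 23, 31, 40, 52, 64, 78, 81, 90, 100, 117, 125, 129, 139, 144, 152, 159, 170, 182, 189, 196]

Fragments:
  [0,7): 7 bp
  [7,14): 7 bp
  [14,19): 5 bp
  [19,23): 4 bp
  [23,31): 8 bp
  [31,40): 9 bp
  [40,52): 12 bp
  [52,64): 12 bp
  [64,78): 14 bp
  [78,81): 3 bp
  [81,90): 9 bp
  [90,100): 10 bp
  [100,117): 17 bp
  [117,125): 8 bp
  [125,129): 4 bp
  [129,139): 10 bp
  [139,144): 5 bp
  [144,152): 8 bp
  [152,159): 7 bp
  [159,170): 11 bp
  [170,182): 12 bp
  [182,189): 7 bp
  [189,196): 7 bp
  [196,204): 8 bp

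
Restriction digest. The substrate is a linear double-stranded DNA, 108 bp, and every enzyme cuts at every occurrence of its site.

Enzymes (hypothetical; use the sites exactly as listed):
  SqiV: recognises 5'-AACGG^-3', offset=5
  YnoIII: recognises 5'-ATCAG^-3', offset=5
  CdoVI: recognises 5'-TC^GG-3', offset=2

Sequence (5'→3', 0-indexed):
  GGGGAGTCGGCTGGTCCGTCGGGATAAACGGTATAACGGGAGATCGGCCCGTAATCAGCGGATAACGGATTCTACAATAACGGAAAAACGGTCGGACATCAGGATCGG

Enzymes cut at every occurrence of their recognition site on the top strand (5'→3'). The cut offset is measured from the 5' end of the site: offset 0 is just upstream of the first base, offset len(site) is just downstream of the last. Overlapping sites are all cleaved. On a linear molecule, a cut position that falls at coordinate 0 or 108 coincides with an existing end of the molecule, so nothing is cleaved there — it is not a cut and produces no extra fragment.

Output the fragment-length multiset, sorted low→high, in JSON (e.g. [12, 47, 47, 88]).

[2,2,4,6,8,8,8,9,10,11,12,13,15]

Site scan:
  SqiV AACGG/5: at [26, 34, 63, 78, 86] ⇒ [31, 39, 68, 83, 91]
  YnoIII ATCAG/5: at [53, 97] ⇒ [58, 102]
  CdoVI TCGG/2: at [6, 18, 43, 91, 104] ⇒ [8, 20, 45, 93, 106]

Pooled cuts: [8, 20, 31, 39, 45, 58, 68, 83, 91, 93, 102, 106]

Fragment lengths:
  [0,8): 8 bp
  [8,20): 12 bp
  [20,31): 11 bp
  [31,39): 8 bp
  [39,45): 6 bp
  [45,58): 13 bp
  [58,68): 10 bp
  [68,83): 15 bp
  [83,91): 8 bp
  [91,93): 2 bp
  [93,102): 9 bp
  [102,106): 4 bp
  [106,108): 2 bp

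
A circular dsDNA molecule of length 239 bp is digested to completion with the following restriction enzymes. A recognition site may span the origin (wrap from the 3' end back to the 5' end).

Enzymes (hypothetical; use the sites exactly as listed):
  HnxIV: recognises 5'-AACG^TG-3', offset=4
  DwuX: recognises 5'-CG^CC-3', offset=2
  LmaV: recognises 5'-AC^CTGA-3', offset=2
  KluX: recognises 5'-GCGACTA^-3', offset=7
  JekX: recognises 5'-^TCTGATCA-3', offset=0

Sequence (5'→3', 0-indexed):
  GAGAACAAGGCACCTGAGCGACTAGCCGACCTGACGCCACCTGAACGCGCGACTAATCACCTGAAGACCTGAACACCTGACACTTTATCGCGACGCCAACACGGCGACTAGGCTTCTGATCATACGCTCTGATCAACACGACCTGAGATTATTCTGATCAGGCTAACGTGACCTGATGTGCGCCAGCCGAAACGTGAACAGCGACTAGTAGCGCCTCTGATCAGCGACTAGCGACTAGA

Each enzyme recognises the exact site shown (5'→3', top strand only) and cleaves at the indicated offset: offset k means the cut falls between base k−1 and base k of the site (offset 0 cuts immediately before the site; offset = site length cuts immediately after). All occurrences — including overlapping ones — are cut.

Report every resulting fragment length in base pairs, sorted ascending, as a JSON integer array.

Scan for sites:
  HnxIV AACGTG/4: at [164, 190] ⇒ [168, 194]
  DwuX CGCC/2: at [34, 93, 180, 211] ⇒ [36, 95, 182, 213]
  LmaV ACCTGA/2: at [11, 28, 38, 58, 66, 74, 140, 170] ⇒ [13, 30, 40, 60, 68, 76, 142, 172]
  KluX GCGACTA/7: at [17, 48, 103, 200, 223, 230] ⇒ [24, 55, 110, 207, 230, 237]
  JekX TCTGATCA/0: at [114, 127, 152, 215] ⇒ [114, 127, 152, 215]

All cut coordinates (distinct, sorted): [13, 24, 30, 36, 40, 55, 60, 68, 76, 95, 110, 114, 127, 142, 152, 168, 172, 182, 194, 207, 213, 215, 230, 237]

Fragment lengths:
  13→24: 11 bp
  24→30: 6 bp
  30→36: 6 bp
  36→40: 4 bp
  40→55: 15 bp
  55→60: 5 bp
  60→68: 8 bp
  68→76: 8 bp
  76→95: 19 bp
  95→110: 15 bp
  110→114: 4 bp
  114→127: 13 bp
  127→142: 15 bp
  142→152: 10 bp
  152→168: 16 bp
  168→172: 4 bp
  172→182: 10 bp
  182→194: 12 bp
  194→207: 13 bp
  207→213: 6 bp
  213→215: 2 bp
  215→230: 15 bp
  230→237: 7 bp
  237→13 (wrap): 239-237+13 = 15 bp

[2,4,4,4,5,6,6,6,7,8,8,10,10,11,12,13,13,15,15,15,15,15,16,19]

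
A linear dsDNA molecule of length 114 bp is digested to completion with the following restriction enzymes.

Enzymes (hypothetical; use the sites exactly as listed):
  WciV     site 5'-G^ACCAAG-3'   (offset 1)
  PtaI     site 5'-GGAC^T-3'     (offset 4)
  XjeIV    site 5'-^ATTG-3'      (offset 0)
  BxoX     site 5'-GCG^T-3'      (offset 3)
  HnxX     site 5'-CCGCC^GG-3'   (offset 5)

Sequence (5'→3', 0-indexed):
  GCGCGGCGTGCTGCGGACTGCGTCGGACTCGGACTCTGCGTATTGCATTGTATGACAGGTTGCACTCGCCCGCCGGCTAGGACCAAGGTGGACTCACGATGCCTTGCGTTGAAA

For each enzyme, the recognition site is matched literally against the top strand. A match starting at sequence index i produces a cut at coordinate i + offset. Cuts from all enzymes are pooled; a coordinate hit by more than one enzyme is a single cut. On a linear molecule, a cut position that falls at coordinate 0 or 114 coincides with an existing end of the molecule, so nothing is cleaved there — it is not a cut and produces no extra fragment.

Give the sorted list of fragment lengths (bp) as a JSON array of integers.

[1,4,5,6,6,6,6,7,8,10,12,15,28]

Site scan:
  WciV GACCAAG/1: at [80] ⇒ [81]
  PtaI GGACT/4: at [14, 24, 30, 89] ⇒ [18, 28, 34, 93]
  XjeIV ATTG/0: at [41, 46] ⇒ [41, 46]
  BxoX GCGT/3: at [5, 19, 37, 105] ⇒ [8, 22, 40, 108]
  HnxX CCGCCGG/5: at [69] ⇒ [74]

Pooled cuts: [8, 18, 22, 28, 34, 40, 41, 46, 74, 81, 93, 108]

Fragment lengths:
  [0,8): 8 bp
  [8,18): 10 bp
  [18,22): 4 bp
  [22,28): 6 bp
  [28,34): 6 bp
  [34,40): 6 bp
  [40,41): 1 bp
  [41,46): 5 bp
  [46,74): 28 bp
  [74,81): 7 bp
  [81,93): 12 bp
  [93,108): 15 bp
  [108,114): 6 bp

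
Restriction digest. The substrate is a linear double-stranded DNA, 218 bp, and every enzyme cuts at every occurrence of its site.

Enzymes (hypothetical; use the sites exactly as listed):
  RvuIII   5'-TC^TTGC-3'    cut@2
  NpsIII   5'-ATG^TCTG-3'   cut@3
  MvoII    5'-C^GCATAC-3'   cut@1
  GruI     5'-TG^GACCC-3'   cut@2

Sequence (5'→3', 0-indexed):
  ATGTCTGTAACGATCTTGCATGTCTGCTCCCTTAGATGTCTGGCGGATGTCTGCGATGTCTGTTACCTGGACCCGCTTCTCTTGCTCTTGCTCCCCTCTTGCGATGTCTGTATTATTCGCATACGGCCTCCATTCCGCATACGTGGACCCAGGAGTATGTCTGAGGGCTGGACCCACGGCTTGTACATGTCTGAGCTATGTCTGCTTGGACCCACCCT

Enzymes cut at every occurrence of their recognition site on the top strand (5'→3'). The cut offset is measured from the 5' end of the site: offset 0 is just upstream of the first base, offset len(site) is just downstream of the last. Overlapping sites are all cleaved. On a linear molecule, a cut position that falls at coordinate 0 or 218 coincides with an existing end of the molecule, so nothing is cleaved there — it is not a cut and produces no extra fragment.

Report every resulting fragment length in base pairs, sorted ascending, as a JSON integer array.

[3,6,7,8,8,9,9,10,11,11,11,11,11,12,12,12,14,16,18,19]

Scan for sites:
  RvuIII (TCTTGC, off=2): starts [13, 79, 85, 96] → cuts [15, 81, 87, 98]
  NpsIII (ATGTCTG, off=3): starts [0, 19, 35, 46, 55, 103, 156, 186, 197] → cuts [3, 22, 38, 49, 58, 106, 159, 189, 200]
  MvoII (CGCATAC, off=1): starts [117, 135] → cuts [118, 136]
  GruI (TGGACCC, off=2): starts [67, 143, 168, 206] → cuts [69, 145, 170, 208]

Pooled cuts: [3, 15, 22, 38, 49, 58, 69, 81, 87, 98, 106, 118, 136, 145, 159, 170, 189, 200, 208]

Fragment lengths:
  [0,3): 3 bp
  [3,15): 12 bp
  [15,22): 7 bp
  [22,38): 16 bp
  [38,49): 11 bp
  [49,58): 9 bp
  [58,69): 11 bp
  [69,81): 12 bp
  [81,87): 6 bp
  [87,98): 11 bp
  [98,106): 8 bp
  [106,118): 12 bp
  [118,136): 18 bp
  [136,145): 9 bp
  [145,159): 14 bp
  [159,170): 11 bp
  [170,189): 19 bp
  [189,200): 11 bp
  [200,208): 8 bp
  [208,218): 10 bp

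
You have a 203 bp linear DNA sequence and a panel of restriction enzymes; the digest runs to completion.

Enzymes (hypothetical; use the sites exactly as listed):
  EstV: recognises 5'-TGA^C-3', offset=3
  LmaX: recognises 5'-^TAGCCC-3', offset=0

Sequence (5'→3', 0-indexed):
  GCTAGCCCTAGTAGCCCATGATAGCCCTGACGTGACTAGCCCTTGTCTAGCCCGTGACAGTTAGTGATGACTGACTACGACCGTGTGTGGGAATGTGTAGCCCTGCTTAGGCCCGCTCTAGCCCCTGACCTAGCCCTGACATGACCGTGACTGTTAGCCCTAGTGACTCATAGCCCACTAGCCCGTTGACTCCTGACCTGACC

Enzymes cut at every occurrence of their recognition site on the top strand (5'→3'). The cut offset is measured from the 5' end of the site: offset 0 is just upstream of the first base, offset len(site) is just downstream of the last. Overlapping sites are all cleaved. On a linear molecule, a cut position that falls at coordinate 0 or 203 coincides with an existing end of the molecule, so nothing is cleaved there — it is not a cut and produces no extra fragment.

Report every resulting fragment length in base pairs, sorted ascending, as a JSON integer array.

Scan for sites:
  EstV TGAC/3: at [27, 32, 54, 67, 71, 125, 136, 141, 147, 163, 186, 193, 198] ⇒ [30, 35, 57, 70, 74, 128, 139, 144, 150, 166, 189, 196, 201]
  LmaX TAGCCC/0: at [2, 11, 21, 36, 47, 97, 118, 130, 154, 170, 178] ⇒ [2, 11, 21, 36, 47, 97, 118, 130, 154, 170, 178]

All cut coordinates (distinct, sorted): [2, 11, 21, 30, 35, 36, 47, 57, 70, 74, 97, 118, 128, 130, 139, 144, 150, 154, 166, 170, 178, 189, 196, 201]

Fragments:
  [0,2): 2 bp
  [2,11): 9 bp
  [11,21): 10 bp
  [21,30): 9 bp
  [30,35): 5 bp
  [35,36): 1 bp
  [36,47): 11 bp
  [47,57): 10 bp
  [57,70): 13 bp
  [70,74): 4 bp
  [74,97): 23 bp
  [97,118): 21 bp
  [118,128): 10 bp
  [128,130): 2 bp
  [130,139): 9 bp
  [139,144): 5 bp
  [144,150): 6 bp
  [150,154): 4 bp
  [154,166): 12 bp
  [166,170): 4 bp
  [170,178): 8 bp
  [178,189): 11 bp
  [189,196): 7 bp
  [196,201): 5 bp
  [201,203): 2 bp

[1,2,2,2,4,4,4,5,5,5,6,7,8,9,9,9,10,10,10,11,11,12,13,21,23]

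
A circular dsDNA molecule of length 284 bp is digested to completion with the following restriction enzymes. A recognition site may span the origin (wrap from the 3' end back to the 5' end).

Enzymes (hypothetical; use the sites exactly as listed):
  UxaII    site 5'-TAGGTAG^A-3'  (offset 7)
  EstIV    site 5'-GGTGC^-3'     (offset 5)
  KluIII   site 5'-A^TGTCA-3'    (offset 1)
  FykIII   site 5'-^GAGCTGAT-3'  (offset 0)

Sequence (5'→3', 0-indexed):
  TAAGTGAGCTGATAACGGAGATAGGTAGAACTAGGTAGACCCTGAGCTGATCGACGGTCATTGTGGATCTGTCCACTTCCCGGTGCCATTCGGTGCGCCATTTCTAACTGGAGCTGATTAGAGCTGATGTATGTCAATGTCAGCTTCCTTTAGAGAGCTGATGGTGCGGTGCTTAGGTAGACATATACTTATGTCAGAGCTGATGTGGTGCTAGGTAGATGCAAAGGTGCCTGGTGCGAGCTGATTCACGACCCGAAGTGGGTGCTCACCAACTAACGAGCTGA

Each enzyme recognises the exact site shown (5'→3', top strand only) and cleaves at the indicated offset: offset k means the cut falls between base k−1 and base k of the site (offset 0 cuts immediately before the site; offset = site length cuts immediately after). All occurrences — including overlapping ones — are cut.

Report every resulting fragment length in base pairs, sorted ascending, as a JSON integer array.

[5,5,5,6,7,7,8,10,10,10,11,11,12,12,12,13,14,15,17,23,28,43]

Site scan:
  UxaII (TAGGTAGA, off=7): starts [21, 31, 173, 211] → cuts [28, 38, 180, 218]
  EstIV (GGTGC, off=5): starts [81, 91, 162, 167, 206, 225, 232, 260] → cuts [86, 96, 167, 172, 211, 230, 237, 265]
  KluIII (ATGTCA, off=1): starts [130, 136, 190] → cuts [131, 137, 191]
  FykIII (GAGCTGAT, off=0): starts [5, 43, 110, 120, 154, 196, 237, 277] → cuts [5, 43, 110, 120, 154, 196, 237, 277]

Pooled cuts: [5, 28, 38, 43, 86, 96, 110, 120, 131, 137, 154, 167, 172, 180, 191, 196, 211, 218, 230, 237, 265, 277]

Fragment lengths:
  5→28: 23 bp
  28→38: 10 bp
  38→43: 5 bp
  43→86: 43 bp
  86→96: 10 bp
  96→110: 14 bp
  110→120: 10 bp
  120→131: 11 bp
  131→137: 6 bp
  137→154: 17 bp
  154→167: 13 bp
  167→172: 5 bp
  172→180: 8 bp
  180→191: 11 bp
  191→196: 5 bp
  196→211: 15 bp
  211→218: 7 bp
  218→230: 12 bp
  230→237: 7 bp
  237→265: 28 bp
  265→277: 12 bp
  277→5 (wrap): 284-277+5 = 12 bp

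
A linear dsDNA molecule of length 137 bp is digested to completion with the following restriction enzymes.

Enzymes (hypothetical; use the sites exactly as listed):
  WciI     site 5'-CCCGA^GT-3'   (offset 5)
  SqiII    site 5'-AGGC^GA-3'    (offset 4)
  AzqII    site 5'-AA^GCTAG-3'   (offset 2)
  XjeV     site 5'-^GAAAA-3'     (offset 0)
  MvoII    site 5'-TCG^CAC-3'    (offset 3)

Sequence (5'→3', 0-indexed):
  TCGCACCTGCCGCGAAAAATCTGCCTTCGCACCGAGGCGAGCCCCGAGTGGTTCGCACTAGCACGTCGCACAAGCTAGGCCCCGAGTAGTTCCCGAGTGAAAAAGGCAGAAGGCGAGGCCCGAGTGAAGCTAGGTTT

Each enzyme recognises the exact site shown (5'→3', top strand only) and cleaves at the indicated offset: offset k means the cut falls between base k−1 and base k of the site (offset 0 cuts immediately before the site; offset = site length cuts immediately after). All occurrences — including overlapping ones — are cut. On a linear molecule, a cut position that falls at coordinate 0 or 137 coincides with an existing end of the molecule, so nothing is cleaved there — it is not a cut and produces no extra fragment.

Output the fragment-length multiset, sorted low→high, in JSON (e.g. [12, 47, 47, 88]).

[2,3,5,5,8,9,9,9,9,10,11,12,13,16,16]

Scan for sites:
  WciI CCCGAGT/5: at [42, 80, 91, 118] ⇒ [47, 85, 96, 123]
  SqiII AGGCGA/4: at [34, 110] ⇒ [38, 114]
  AzqII AAGCTAG/2: at [71, 126] ⇒ [73, 128]
  XjeV GAAAA/0: at [13, 98] ⇒ [13, 98]
  MvoII TCGCAC/3: at [0, 26, 52, 65] ⇒ [3, 29, 55, 68]

All cut coordinates (distinct, sorted): [3, 13, 29, 38, 47, 55, 68, 73, 85, 96, 98, 114, 123, 128]

Fragments:
  [0,3): 3 bp
  [3,13): 10 bp
  [13,29): 16 bp
  [29,38): 9 bp
  [38,47): 9 bp
  [47,55): 8 bp
  [55,68): 13 bp
  [68,73): 5 bp
  [73,85): 12 bp
  [85,96): 11 bp
  [96,98): 2 bp
  [98,114): 16 bp
  [114,123): 9 bp
  [123,128): 5 bp
  [128,137): 9 bp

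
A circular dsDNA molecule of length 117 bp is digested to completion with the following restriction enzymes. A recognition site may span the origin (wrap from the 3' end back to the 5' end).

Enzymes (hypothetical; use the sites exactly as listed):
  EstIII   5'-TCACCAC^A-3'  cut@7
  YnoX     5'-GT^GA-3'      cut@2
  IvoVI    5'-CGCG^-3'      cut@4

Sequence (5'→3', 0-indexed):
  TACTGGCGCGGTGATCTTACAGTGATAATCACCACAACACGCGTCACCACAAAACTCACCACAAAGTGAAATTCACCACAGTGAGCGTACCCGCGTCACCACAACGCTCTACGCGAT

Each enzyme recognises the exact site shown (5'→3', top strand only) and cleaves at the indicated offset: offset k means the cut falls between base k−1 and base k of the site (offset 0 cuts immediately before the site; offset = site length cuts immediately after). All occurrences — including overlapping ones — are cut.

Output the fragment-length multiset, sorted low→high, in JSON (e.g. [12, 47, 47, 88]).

Site scan:
  EstIII (TCACCACA, off=7): starts [28, 43, 55, 72, 95] → cuts [35, 50, 62, 79, 102]
  YnoX (GTGA, off=2): starts [10, 21, 65, 80] → cuts [12, 23, 67, 82]
  IvoVI (CGCG, off=4): starts [6, 39, 91, 111] → cuts [10, 43, 95, 115]

Pooled cuts: [10, 12, 23, 35, 43, 50, 62, 67, 79, 82, 95, 102, 115]

Fragment lengths:
  10→12: 2 bp
  12→23: 11 bp
  23→35: 12 bp
  35→43: 8 bp
  43→50: 7 bp
  50→62: 12 bp
  62→67: 5 bp
  67→79: 12 bp
  79→82: 3 bp
  82→95: 13 bp
  95→102: 7 bp
  102→115: 13 bp
  115→10 (wrap): 117-115+10 = 12 bp

[2,3,5,7,7,8,11,12,12,12,12,13,13]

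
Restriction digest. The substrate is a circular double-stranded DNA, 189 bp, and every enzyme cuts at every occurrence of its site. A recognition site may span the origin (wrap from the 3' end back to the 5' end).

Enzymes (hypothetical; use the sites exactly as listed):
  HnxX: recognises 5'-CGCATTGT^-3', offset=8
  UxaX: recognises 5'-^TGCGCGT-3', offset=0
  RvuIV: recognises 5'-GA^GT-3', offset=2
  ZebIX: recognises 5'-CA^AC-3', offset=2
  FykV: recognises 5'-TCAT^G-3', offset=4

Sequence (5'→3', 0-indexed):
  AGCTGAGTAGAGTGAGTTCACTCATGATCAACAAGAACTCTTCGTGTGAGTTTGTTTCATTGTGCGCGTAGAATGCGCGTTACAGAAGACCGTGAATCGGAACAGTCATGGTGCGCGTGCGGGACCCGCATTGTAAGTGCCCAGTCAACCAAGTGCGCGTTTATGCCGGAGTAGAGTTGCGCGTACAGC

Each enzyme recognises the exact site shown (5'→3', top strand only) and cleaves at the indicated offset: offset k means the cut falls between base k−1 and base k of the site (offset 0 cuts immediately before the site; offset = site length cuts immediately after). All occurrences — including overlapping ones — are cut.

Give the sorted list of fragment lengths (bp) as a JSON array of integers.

[2,2,4,5,5,5,6,10,11,13,13,17,18,19,23,36]

Scan for sites:
  HnxX CGCATTGT/8: at [126] ⇒ [134]
  UxaX TGCGCGT/0: at [62, 73, 111, 153, 177] ⇒ [62, 73, 111, 153, 177]
  RvuIV GAGT/2: at [4, 9, 13, 47, 168, 173] ⇒ [6, 11, 15, 49, 170, 175]
  ZebIX CAAC/2: at [28, 145] ⇒ [30, 147]
  FykV TCATG/4: at [21, 105] ⇒ [25, 109]

Pooled cuts: [6, 11, 15, 25, 30, 49, 62, 73, 109, 111, 134, 147, 153, 170, 175, 177]

Fragment lengths:
  6→11: 5 bp
  11→15: 4 bp
  15→25: 10 bp
  25→30: 5 bp
  30→49: 19 bp
  49→62: 13 bp
  62→73: 11 bp
  73→109: 36 bp
  109→111: 2 bp
  111→134: 23 bp
  134→147: 13 bp
  147→153: 6 bp
  153→170: 17 bp
  170→175: 5 bp
  175→177: 2 bp
  177→6 (wrap): 189-177+6 = 18 bp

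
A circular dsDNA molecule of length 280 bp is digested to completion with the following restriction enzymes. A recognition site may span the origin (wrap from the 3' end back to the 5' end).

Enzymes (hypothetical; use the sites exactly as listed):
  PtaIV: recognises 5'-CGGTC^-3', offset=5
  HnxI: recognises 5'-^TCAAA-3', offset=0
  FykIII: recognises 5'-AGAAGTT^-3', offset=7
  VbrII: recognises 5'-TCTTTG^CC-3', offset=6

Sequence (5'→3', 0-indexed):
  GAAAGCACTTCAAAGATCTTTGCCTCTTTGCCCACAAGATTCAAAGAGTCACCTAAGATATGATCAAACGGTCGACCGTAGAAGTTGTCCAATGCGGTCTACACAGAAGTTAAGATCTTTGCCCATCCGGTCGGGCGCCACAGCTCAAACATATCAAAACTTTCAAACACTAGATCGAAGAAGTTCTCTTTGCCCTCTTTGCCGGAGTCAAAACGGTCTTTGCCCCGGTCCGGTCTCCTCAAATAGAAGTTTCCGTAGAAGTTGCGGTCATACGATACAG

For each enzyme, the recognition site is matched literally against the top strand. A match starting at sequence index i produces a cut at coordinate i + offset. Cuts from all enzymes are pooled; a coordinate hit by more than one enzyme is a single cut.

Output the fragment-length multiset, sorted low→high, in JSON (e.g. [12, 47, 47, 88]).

[3,4,5,6,6,7,8,8,9,9,9,10,10,10,11,11,12,12,12,13,13,13,13,20,23,23]

Per-enzyme occurrences:
  PtaIV CGGTC/5: at [68, 94, 127, 213, 225, 230, 264] ⇒ [73, 99, 132, 218, 230, 235, 269]
  HnxI TCAAA/0: at [9, 40, 63, 144, 153, 162, 207, 238] ⇒ [9, 40, 63, 144, 153, 162, 207, 238]
  FykIII AGAAGTT/7: at [79, 104, 178, 244, 256] ⇒ [86, 111, 185, 251, 263]
  VbrII TCTTTGCC/6: at [16, 24, 115, 186, 195, 216] ⇒ [22, 30, 121, 192, 201, 222]

Pooled cuts: [9, 22, 30, 40, 63, 73, 86, 99, 111, 121, 132, 144, 153, 162, 185, 192, 201, 207, 218, 222, 230, 235, 238, 251, 263, 269]

Fragments:
  9→22: 13 bp
  22→30: 8 bp
  30→40: 10 bp
  40→63: 23 bp
  63→73: 10 bp
  73→86: 13 bp
  86→99: 13 bp
  99→111: 12 bp
  111→121: 10 bp
  121→132: 11 bp
  132→144: 12 bp
  144→153: 9 bp
  153→162: 9 bp
  162→185: 23 bp
  185→192: 7 bp
  192→201: 9 bp
  201→207: 6 bp
  207→218: 11 bp
  218→222: 4 bp
  222→230: 8 bp
  230→235: 5 bp
  235→238: 3 bp
  238→251: 13 bp
  251→263: 12 bp
  263→269: 6 bp
  269→9 (wrap): 280-269+9 = 20 bp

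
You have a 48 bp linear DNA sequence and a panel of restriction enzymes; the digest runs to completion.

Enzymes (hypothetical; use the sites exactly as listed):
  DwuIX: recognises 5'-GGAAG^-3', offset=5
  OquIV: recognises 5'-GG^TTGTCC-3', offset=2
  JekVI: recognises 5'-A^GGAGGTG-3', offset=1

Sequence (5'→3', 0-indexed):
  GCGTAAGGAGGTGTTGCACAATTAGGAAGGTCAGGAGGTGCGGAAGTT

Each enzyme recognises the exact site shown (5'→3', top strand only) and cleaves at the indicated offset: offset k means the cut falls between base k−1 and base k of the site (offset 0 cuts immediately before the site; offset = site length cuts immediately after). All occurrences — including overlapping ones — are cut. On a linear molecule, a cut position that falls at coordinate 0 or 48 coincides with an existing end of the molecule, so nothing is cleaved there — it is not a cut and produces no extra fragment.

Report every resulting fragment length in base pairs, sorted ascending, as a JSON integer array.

Site scan:
  DwuIX (GGAAG, off=5): starts [24, 41] → cuts [29, 46]
  OquIV (GGTTGTCC, off=2): no sites
  JekVI (AGGAGGTG, off=1): starts [5, 32] → cuts [6, 33]

All cut coordinates (distinct, sorted): [6, 29, 33, 46]

Fragments:
  [0,6): 6 bp
  [6,29): 23 bp
  [29,33): 4 bp
  [33,46): 13 bp
  [46,48): 2 bp

[2,4,6,13,23]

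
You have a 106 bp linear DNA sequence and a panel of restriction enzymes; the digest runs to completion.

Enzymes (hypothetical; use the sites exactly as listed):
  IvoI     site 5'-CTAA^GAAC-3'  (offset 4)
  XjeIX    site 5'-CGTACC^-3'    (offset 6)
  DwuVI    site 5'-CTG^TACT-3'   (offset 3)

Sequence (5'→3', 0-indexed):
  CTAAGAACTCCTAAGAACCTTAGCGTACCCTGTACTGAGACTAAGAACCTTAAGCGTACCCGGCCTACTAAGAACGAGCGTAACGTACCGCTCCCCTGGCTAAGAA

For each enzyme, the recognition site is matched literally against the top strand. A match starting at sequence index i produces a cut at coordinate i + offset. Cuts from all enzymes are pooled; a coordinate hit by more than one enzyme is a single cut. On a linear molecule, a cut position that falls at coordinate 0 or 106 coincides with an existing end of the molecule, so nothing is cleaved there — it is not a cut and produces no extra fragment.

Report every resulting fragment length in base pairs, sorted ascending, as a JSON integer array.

Scan for sites:
  IvoI (CTAAGAAC, off=4): starts [0, 10, 40, 67] → cuts [4, 14, 44, 71]
  XjeIX (CGTACC, off=6): starts [23, 54, 83] → cuts [29, 60, 89]
  DwuVI (CTGTACT, off=3): starts [29] → cuts [32]

Pooled cuts: [4, 14, 29, 32, 44, 60, 71, 89]

Fragment lengths:
  [0,4): 4 bp
  [4,14): 10 bp
  [14,29): 15 bp
  [29,32): 3 bp
  [32,44): 12 bp
  [44,60): 16 bp
  [60,71): 11 bp
  [71,89): 18 bp
  [89,106): 17 bp

[3,4,10,11,12,15,16,17,18]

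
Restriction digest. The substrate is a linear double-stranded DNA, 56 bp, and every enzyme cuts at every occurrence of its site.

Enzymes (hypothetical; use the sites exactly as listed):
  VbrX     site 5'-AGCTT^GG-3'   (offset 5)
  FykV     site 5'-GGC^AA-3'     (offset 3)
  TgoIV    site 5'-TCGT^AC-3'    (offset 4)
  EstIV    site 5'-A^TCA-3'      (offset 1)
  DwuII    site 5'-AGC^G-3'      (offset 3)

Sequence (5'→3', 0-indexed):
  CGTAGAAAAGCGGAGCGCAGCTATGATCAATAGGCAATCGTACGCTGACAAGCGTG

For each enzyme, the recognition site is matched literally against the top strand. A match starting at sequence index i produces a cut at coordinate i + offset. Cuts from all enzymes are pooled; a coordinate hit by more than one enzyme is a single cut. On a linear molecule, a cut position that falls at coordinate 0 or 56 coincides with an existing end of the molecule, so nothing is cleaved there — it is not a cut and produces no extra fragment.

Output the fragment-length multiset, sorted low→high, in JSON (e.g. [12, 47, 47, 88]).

[3,5,6,9,10,11,12]

Site scan:
  VbrX (AGCTTGG, off=5): no sites
  FykV GGCAA/3: at [32] ⇒ [35]
  TgoIV TCGTAC/4: at [37] ⇒ [41]
  EstIV ATCA/1: at [25] ⇒ [26]
  DwuII AGCG/3: at [8, 13, 50] ⇒ [11, 16, 53]

All cut coordinates (distinct, sorted): [11, 16, 26, 35, 41, 53]

Fragments:
  [0,11): 11 bp
  [11,16): 5 bp
  [16,26): 10 bp
  [26,35): 9 bp
  [35,41): 6 bp
  [41,53): 12 bp
  [53,56): 3 bp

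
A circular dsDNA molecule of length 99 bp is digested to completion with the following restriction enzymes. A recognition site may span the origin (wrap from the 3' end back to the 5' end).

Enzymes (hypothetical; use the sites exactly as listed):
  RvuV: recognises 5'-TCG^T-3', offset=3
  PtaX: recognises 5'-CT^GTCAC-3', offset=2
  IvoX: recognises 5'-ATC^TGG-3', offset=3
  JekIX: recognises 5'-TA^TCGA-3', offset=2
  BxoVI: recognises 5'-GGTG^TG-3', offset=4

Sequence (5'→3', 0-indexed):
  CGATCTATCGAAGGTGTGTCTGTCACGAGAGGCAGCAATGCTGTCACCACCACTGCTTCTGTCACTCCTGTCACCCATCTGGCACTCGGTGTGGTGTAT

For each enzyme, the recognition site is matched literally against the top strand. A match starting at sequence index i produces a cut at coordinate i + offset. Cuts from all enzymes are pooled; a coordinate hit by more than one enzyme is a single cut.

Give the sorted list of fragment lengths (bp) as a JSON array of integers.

Scan for sites:
  RvuV (TCGT, off=3): no sites
  PtaX (CTGTCAC, off=2): starts [19, 40, 58, 67] → cuts [21, 42, 60, 69]
  IvoX (ATCTGG, off=3): starts [76] → cuts [79]
  JekIX (TATCGA, off=2): starts [5, 96] → cuts [7, 98]
  BxoVI (GGTGTG, off=4): starts [12, 87] → cuts [16, 91]

Pooled cuts: [7, 16, 21, 42, 60, 69, 79, 91, 98]

Fragments:
  7→16: 9 bp
  16→21: 5 bp
  21→42: 21 bp
  42→60: 18 bp
  60→69: 9 bp
  69→79: 10 bp
  79→91: 12 bp
  91→98: 7 bp
  98→7 (wrap): 99-98+7 = 8 bp

[5,7,8,9,9,10,12,18,21]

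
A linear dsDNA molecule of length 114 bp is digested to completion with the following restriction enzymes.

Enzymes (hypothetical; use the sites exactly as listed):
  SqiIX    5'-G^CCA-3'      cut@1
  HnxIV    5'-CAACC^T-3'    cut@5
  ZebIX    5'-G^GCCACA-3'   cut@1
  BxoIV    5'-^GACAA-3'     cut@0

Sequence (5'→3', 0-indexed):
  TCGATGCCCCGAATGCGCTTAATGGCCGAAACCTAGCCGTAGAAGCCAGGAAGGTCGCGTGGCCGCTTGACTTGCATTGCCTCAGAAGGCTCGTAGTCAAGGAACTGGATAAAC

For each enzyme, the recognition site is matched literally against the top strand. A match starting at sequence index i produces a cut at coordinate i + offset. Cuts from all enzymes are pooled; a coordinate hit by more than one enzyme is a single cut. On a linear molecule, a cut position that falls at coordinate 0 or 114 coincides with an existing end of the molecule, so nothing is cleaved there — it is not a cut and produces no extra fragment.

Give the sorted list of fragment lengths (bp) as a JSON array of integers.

[45,69]

Scan for sites:
  SqiIX (GCCA, off=1): starts [44] → cuts [45]
  HnxIV (CAACCT, off=5): no sites
  ZebIX (GGCCACA, off=1): no sites
  BxoIV (GACAA, off=0): no sites

Pooled cuts: [45]

Fragments:
  [0,45): 45 bp
  [45,114): 69 bp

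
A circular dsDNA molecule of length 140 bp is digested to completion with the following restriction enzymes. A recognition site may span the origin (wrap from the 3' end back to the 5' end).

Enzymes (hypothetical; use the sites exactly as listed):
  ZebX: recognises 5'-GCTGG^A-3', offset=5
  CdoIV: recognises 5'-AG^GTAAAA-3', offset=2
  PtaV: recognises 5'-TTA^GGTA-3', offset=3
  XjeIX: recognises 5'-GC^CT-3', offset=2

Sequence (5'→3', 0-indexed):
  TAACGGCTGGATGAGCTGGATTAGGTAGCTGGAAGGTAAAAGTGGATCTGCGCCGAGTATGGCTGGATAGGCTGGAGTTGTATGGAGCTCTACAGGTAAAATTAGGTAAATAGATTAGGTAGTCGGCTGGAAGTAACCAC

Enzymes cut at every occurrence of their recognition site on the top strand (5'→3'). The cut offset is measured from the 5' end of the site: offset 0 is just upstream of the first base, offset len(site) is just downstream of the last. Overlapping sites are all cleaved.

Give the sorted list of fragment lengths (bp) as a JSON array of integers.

Scan for sites:
  ZebX (GCTGGA, off=5): starts [5, 14, 27, 61, 70, 125] → cuts [10, 19, 32, 66, 75, 130]
  CdoIV (AGGTAAAA, off=2): starts [33, 93] → cuts [35, 95]
  PtaV (TTAGGTA, off=3): starts [20, 101, 114] → cuts [23, 104, 117]
  XjeIX (GCCT, off=2): no sites

All cut coordinates (distinct, sorted): [10, 19, 23, 32, 35, 66, 75, 95, 104, 117, 130]

Fragment lengths:
  10→19: 9 bp
  19→23: 4 bp
  23→32: 9 bp
  32→35: 3 bp
  35→66: 31 bp
  66→75: 9 bp
  75→95: 20 bp
  95→104: 9 bp
  104→117: 13 bp
  117→130: 13 bp
  130→10 (wrap): 140-130+10 = 20 bp

[3,4,9,9,9,9,13,13,20,20,31]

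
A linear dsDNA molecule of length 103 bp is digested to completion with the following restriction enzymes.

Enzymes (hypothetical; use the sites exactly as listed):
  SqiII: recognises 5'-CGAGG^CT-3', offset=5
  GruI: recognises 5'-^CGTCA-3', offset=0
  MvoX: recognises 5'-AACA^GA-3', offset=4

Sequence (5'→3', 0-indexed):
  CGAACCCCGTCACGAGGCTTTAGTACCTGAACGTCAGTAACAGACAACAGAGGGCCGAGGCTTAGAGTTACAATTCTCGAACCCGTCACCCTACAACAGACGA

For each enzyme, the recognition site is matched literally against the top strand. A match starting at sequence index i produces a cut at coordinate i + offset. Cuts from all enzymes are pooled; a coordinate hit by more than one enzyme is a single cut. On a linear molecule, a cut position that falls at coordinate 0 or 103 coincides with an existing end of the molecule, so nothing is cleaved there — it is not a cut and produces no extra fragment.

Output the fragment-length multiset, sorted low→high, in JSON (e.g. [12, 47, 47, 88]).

[5,7,7,10,11,11,14,15,23]

Site scan:
  SqiII CGAGGCT/5: at [12, 55] ⇒ [17, 60]
  GruI CGTCA/0: at [7, 31, 83] ⇒ [7, 31, 83]
  MvoX AACAGA/4: at [38, 45, 94] ⇒ [42, 49, 98]

Pooled cuts: [7, 17, 31, 42, 49, 60, 83, 98]

Fragments:
  [0,7): 7 bp
  [7,17): 10 bp
  [17,31): 14 bp
  [31,42): 11 bp
  [42,49): 7 bp
  [49,60): 11 bp
  [60,83): 23 bp
  [83,98): 15 bp
  [98,103): 5 bp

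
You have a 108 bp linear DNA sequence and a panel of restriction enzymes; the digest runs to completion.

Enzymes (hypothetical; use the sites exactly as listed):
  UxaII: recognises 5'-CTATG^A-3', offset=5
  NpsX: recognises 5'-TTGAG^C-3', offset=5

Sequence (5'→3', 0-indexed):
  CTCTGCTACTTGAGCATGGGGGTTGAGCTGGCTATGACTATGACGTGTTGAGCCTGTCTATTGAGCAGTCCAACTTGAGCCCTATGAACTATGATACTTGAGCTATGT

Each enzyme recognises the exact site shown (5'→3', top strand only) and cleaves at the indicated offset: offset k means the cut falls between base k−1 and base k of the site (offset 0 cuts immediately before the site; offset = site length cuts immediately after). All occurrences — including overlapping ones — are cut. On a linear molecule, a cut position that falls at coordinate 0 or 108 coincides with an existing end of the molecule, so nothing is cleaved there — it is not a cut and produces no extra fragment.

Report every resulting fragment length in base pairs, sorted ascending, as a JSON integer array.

[6,6,7,7,9,9,10,13,13,14,14]

Scan for sites:
  UxaII (CTATGA, off=5): starts [31, 37, 81, 88] → cuts [36, 42, 86, 93]
  NpsX (TTGAGC, off=5): starts [9, 22, 47, 60, 74, 97] → cuts [14, 27, 52, 65, 79, 102]

All cut coordinates (distinct, sorted): [14, 27, 36, 42, 52, 65, 79, 86, 93, 102]

Fragments:
  [0,14): 14 bp
  [14,27): 13 bp
  [27,36): 9 bp
  [36,42): 6 bp
  [42,52): 10 bp
  [52,65): 13 bp
  [65,79): 14 bp
  [79,86): 7 bp
  [86,93): 7 bp
  [93,102): 9 bp
  [102,108): 6 bp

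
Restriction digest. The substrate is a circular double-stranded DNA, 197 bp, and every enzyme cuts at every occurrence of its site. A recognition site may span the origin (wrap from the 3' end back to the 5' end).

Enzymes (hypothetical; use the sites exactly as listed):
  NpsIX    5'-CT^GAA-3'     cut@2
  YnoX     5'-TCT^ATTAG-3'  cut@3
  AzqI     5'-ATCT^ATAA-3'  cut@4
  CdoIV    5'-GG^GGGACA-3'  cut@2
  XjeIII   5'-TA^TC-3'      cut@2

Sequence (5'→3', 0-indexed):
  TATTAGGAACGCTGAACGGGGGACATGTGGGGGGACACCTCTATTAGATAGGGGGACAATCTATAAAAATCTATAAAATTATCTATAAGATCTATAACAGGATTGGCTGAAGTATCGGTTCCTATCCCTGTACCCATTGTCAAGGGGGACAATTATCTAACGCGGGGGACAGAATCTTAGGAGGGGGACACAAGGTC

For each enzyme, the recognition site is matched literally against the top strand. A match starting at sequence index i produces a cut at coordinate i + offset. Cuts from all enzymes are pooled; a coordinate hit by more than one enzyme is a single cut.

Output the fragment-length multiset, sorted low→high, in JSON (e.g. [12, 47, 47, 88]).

Scan for sites:
  NpsIX CTGAA/2: at [11, 106] ⇒ [13, 108]
  YnoX TCTATTAG/3: at [39, 195] ⇒ [1, 42]
  AzqI ATCTATAA/4: at [58, 68, 80, 89] ⇒ [62, 72, 84, 93]
  CdoIV GGGGGACA/2: at [17, 29, 50, 143, 163, 182] ⇒ [19, 31, 52, 145, 165, 184]
  XjeIII TATC/2: at [79, 112, 122, 153] ⇒ [81, 114, 124, 155]

Pooled cuts: [1, 13, 19, 31, 42, 52, 62, 72, 81, 84, 93, 108, 114, 124, 145, 155, 165, 184]

Fragments:
  1→13: 12 bp
  13→19: 6 bp
  19→31: 12 bp
  31→42: 11 bp
  42→52: 10 bp
  52→62: 10 bp
  62→72: 10 bp
  72→81: 9 bp
  81→84: 3 bp
  84→93: 9 bp
  93→108: 15 bp
  108→114: 6 bp
  114→124: 10 bp
  124→145: 21 bp
  145→155: 10 bp
  155→165: 10 bp
  165→184: 19 bp
  184→1 (wrap): 197-184+1 = 14 bp

[3,6,6,9,9,10,10,10,10,10,10,11,12,12,14,15,19,21]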